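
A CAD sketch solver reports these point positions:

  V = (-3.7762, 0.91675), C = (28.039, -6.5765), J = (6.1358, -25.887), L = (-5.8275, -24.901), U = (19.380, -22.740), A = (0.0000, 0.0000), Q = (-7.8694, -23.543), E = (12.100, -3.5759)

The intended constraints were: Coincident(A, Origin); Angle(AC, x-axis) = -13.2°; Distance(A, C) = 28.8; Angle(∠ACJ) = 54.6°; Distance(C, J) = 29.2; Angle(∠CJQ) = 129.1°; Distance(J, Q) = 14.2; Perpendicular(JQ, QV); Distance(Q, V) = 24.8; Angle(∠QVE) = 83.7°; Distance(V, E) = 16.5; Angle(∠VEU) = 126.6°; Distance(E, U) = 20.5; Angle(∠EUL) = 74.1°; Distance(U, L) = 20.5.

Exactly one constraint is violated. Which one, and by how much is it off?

Distance(U, L) = 20.5 — off by 4.80.

A = (0.00, 0.00) ✓; AC at -13.20° ✓; |AC| = 28.80 ✓; ∠ACJ = 54.60° ✓; |CJ| = 29.20 ✓; ∠CJQ = 129.1° ✓; |JQ| = 14.20 ✓; ∠(JQ, QV) = 90.00° ✓; |QV| = 24.80 ✓; ∠QVE = 83.70° ✓; |VE| = 16.50 ✓; ∠VEU = 126.6° ✓; |EU| = 20.50 ✓; ∠EUL = 74.10° ✓; |UL| = 25.30 ✗.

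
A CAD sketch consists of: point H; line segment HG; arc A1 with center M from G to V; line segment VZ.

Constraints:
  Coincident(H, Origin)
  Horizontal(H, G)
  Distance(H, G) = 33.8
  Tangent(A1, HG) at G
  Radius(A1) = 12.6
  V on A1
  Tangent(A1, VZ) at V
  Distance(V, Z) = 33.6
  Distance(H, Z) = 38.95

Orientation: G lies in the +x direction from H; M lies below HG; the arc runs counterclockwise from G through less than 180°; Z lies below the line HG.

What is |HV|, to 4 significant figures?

23.52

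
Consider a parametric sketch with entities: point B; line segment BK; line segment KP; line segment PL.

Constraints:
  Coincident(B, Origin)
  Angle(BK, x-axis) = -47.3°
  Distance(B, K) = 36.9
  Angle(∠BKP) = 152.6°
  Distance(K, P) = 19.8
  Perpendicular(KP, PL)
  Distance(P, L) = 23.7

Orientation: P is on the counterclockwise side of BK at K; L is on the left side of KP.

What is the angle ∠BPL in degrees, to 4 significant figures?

72.10°

B is at the origin; BK runs at -47.3° with length 36.9, so K = 36.9·(cos -47.3°, sin -47.3°) = (25.02, -27.12). ∠BKP = 152.6°, so KP runs at -47.3° + (180° − 152.6°) = -19.90° from the x-axis; with |KP| = 19.8, P = K + 19.8·(cos -19.90°, sin -19.90°) = (43.64, -33.86). KP ⟂ PL; with |PL| = 23.7 on the left of KP, L = P + 23.7·(0.3404, 0.9403) = (51.71, -11.57). Then cos ∠BPL = PB·PL / (|PB||PL|), giving 72.10°.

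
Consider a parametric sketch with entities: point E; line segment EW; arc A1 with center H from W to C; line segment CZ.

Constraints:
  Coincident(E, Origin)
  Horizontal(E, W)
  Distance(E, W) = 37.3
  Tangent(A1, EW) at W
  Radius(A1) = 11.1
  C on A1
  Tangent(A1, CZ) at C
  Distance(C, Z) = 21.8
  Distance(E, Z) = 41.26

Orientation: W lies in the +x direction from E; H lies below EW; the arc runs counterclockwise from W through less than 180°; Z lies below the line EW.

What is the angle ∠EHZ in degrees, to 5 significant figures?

77.548°

Checks: E = (0.00, 0.00) ✓; |HC| = 11.10 ✓; ∠(HC, CZ) = 90.00° ✓; |CZ| = 21.80 ✓; |EZ| = 41.26 ✓.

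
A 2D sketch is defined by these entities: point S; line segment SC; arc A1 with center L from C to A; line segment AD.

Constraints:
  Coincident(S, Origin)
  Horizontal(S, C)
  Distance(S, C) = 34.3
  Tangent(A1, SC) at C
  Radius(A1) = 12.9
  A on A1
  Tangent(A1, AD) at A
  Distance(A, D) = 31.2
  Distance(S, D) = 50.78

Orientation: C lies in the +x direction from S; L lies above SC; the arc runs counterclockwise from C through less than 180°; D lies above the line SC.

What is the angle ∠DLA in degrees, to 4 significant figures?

67.54°

S is at the origin; S and C share the same y with |SC| = 34.3 and C on the +x side, so C = (34.30, 0.000). The tangent condition forces LC to be normal to SC, so L = C + (0, 12.9) = (34.30, 12.90). Since LA ⟂ AD (tangency), |LD| = √(12.9² + 31.2²) = 33.76 regardless of where A sits on A1. So D lies on both circle(S, 50.78) and circle(L, 33.76); the above-SC intersection is D = (23.65, 44.94). A is the foot of the tangent from D: A = (44.06, 21.34).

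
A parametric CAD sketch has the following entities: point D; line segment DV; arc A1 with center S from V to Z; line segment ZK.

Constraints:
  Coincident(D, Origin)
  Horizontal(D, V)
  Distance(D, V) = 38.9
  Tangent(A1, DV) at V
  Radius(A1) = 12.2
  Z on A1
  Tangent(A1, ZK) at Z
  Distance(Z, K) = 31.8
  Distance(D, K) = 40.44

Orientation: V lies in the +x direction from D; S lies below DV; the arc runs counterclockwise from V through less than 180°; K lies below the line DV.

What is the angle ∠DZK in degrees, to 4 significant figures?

83.86°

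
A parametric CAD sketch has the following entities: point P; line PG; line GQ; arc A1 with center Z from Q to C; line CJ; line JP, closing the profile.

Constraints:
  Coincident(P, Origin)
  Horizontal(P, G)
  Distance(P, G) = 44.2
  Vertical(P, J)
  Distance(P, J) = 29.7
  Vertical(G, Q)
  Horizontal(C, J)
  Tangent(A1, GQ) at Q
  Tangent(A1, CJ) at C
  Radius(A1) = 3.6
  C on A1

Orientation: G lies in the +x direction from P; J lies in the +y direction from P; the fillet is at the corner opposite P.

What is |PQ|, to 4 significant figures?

51.33

The virtual corner opposite P is at (44.20, 29.70). Tangency of A1 to GQ means the radius ZQ is perpendicular to GQ and tangency of A1 to CJ means the radius ZC is perpendicular to CJ, with radius 3.6, so the center Z sits 3.6 in from both sides at Z = (40.60, 26.10). That places the tangent points at Q = (44.20, 26.10) on GQ and C = (40.60, 29.70) on CJ. Then |PQ| = |Q − P| = 51.33.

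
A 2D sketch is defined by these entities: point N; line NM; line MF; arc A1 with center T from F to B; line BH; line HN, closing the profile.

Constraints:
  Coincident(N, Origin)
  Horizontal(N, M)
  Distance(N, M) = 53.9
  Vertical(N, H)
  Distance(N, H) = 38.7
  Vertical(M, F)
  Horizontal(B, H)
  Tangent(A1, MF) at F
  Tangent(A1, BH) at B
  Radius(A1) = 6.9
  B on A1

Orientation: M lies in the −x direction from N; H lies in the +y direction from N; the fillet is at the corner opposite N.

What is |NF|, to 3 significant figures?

62.6

N is at the origin; N and M share the same y with |NM| = 53.9 and M on the −x side, so M = (-53.9, 0.00). N and H share the same x with |NH| = 38.7 and H on the +y side, so H = (0.00, 38.7). The virtual corner opposite N is at (-53.9, 38.7). A1 meets MF tangentially, so TF is at right angles to MF and since A1 is tangent to BH there, TB ⟂ BH, with radius 6.9, so the center T sits 6.9 in from both sides at T = (-47.0, 31.8). That places the tangent points at F = (-53.9, 31.8) on MF and B = (-47.0, 38.7) on BH. Then |NF| = |F − N| = 62.6.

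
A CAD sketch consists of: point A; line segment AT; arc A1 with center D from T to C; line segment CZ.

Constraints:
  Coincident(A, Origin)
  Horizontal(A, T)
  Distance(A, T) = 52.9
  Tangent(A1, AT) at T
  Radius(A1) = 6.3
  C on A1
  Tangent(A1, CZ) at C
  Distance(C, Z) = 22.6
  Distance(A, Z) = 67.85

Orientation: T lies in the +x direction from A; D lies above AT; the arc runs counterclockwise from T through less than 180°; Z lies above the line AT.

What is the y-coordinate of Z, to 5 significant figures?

28.008

A is at the origin; AT is horizontal with |AT| = 52.9 and T on the +x side, so T = (52.900, 0.0000). The tangent condition forces DT to be normal to AT, so D = T + (0, 6.3) = (52.900, 6.3000). Since DC ⟂ CZ (tangency), |DZ| = √(6.3² + 22.6²) = 23.462 regardless of where C sits on A1. So Z lies on both circle(A, 67.85) and circle(D, 23.462); the above-AT intersection is Z = (61.799, 28.008). C is the foot of the tangent from Z: C = (59.157, 5.5634).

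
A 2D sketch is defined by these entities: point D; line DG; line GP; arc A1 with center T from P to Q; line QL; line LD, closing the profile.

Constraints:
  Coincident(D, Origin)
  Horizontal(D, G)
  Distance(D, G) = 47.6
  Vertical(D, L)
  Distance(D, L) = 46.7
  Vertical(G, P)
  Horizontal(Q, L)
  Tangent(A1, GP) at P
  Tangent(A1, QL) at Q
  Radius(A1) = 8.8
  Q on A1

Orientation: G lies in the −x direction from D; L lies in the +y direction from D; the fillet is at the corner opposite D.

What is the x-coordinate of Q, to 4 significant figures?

-38.80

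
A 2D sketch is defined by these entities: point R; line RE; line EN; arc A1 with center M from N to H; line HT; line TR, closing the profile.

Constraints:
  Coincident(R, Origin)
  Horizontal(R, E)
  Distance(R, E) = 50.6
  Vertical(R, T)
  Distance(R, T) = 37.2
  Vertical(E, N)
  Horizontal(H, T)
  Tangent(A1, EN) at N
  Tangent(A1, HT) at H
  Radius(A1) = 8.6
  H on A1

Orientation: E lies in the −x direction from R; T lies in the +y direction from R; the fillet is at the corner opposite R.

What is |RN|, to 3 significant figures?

58.1

R is at the origin; R and E share the same y with |RE| = 50.6 and E on the −x side, so E = (-50.6, 0.00). RT is vertical with |RT| = 37.2 and T on the +y side, so T = (0.00, 37.2). The virtual corner opposite R is at (-50.6, 37.2). The tangent condition forces MN to be normal to EN and tangency of A1 to HT means the radius MH is perpendicular to HT, with radius 8.6, so the center M sits 8.6 in from both sides at M = (-42.0, 28.6). That places the tangent points at N = (-50.6, 28.6) on EN and H = (-42.0, 37.2) on HT. Then |RN| = |N − R| = 58.1.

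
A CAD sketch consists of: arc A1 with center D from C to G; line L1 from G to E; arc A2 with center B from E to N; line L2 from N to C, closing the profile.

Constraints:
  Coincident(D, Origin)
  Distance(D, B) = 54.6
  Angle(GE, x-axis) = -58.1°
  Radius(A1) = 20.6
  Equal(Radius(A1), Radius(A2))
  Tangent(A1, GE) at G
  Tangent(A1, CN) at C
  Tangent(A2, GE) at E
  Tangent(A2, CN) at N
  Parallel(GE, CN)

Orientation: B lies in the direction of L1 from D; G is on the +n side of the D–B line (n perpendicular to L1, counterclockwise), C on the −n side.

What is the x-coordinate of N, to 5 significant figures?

11.364

Tangency of A1 to both parallel lines with radius 20.6 puts G and C at D ± 20.6·n: G = (17.489, 10.886), C = (-17.489, -10.886). Equal radii place E and N the same way about B: E = B + 20.6·n = (46.342, -35.468), N = B − 20.6·n = (11.364, -57.240). So N.x = 11.364.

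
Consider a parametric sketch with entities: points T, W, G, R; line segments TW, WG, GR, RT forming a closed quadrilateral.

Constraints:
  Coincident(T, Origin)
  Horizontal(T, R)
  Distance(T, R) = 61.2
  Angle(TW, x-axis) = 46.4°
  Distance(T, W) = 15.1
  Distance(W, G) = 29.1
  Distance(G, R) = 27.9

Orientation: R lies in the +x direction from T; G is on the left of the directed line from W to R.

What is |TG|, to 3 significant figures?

42.4

Checks: |WG| = 29.10 ✓; |GR| = 27.90 ✓.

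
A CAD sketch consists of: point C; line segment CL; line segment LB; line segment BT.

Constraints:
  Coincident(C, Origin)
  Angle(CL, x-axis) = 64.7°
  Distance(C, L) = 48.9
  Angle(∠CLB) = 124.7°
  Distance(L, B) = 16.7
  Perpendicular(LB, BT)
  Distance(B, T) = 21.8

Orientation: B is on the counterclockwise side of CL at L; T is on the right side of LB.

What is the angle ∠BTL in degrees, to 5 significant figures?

37.454°

∠CLB = 124.7°, so LB runs at 64.7° + (180° − 124.7°) = 120.00° from the x-axis; with |LB| = 16.7, B = L + 16.7·(cos 120.00°, sin 120.00°) = (12.548, 58.672). LB is perpendicular to BT; with |BT| = 21.8 on the right of LB, T = B + 21.8·(0.86603, 0.50000) = (31.427, 69.572). Then cos ∠BTL = TB·TL / (|TB||TL|), giving 37.454°.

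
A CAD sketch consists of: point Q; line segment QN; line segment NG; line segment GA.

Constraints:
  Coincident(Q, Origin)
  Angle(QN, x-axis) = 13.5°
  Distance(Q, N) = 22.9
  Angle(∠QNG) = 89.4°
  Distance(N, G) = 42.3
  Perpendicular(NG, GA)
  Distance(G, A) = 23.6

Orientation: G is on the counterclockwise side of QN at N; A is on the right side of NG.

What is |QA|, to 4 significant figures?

62.70

∠QNG = 89.4°, so NG runs at 13.5° + (180° − 89.4°) = 104.1° from the x-axis; with |NG| = 42.3, G = N + 42.3·(cos 104.1°, sin 104.1°) = (11.96, 46.37). NG is perpendicular to GA; with |GA| = 23.6 on the right of NG, A = G + 23.6·(0.9699, 0.2436) = (34.85, 52.12). Then |QA| = |A − Q| = 62.70.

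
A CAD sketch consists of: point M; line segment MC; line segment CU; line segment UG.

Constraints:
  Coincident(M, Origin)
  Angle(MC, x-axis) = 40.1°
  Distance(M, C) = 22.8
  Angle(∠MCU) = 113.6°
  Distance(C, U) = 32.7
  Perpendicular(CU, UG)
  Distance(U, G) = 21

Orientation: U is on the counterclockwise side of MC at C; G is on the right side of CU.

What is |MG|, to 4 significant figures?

59.20

M is at the origin; MC runs at 40.1° with length 22.8, so C = 22.8·(cos 40.1°, sin 40.1°) = (17.44, 14.69). ∠MCU = 113.6°, so CU runs at 40.1° + (180° − 113.6°) = 106.5° from the x-axis; with |CU| = 32.7, U = C + 32.7·(cos 106.5°, sin 106.5°) = (8.153, 46.04). The perpendicularity gives UG at right angles to CU; with |UG| = 21.0 on the right of CU, G = U + 21.0·(0.9588, 0.2840) = (28.29, 52.00). Then |MG| = |G − M| = 59.20.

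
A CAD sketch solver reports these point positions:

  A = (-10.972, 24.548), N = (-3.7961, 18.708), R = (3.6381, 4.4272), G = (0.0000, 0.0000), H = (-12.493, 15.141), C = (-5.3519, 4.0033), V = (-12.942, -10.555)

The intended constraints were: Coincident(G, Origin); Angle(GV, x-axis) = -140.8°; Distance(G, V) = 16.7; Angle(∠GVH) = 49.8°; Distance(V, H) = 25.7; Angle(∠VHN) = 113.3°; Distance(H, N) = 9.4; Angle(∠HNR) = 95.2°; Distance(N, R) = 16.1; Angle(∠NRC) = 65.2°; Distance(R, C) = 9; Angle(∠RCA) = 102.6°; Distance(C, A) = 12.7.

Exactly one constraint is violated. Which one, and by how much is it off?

Distance(C, A) = 12.7 — off by 8.60.

G = (0.00, 0.00) ✓; GV at -140.8° ✓; |GV| = 16.70 ✓; ∠GVH = 49.80° ✓; |VH| = 25.70 ✓; ∠VHN = 113.3° ✓; |HN| = 9.400 ✓; ∠HNR = 95.20° ✓; |NR| = 16.10 ✓; ∠NRC = 65.20° ✓; |RC| = 9.000 ✓; ∠RCA = 102.6° ✓; |CA| = 21.30 ✗.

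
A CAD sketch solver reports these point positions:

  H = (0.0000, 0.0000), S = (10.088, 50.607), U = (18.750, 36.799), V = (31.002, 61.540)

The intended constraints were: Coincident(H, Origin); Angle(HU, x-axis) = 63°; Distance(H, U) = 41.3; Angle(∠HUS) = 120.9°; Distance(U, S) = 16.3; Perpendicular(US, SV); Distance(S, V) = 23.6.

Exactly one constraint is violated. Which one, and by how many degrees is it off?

Perpendicular(US, SV) — off by 4.50°.

H = (0.00, 0.00) ✓; HU at 63.00° ✓; |HU| = 41.30 ✓; ∠HUS = 120.9° ✓; |US| = 16.30 ✓; ∠(US, SV) = 94.50° ✗; |SV| = 23.60 ✓.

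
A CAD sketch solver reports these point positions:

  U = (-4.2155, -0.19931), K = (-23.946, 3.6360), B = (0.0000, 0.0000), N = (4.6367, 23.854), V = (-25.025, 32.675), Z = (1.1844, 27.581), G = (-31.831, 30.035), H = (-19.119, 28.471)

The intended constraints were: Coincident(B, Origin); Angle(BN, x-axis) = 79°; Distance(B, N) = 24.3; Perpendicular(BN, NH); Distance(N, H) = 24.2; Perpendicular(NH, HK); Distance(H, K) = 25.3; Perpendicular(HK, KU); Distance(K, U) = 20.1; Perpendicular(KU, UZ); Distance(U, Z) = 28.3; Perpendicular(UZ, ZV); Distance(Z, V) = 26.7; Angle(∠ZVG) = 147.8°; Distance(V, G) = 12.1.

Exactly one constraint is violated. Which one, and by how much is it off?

Distance(V, G) = 12.1 — off by 4.80.

B = (0.00, 0.00) ✓; BN at 79.00° ✓; |BN| = 24.30 ✓; ∠(BN, NH) = 90.00° ✓; |NH| = 24.20 ✓; ∠(NH, HK) = 90.00° ✓; |HK| = 25.30 ✓; ∠(HK, KU) = 90.00° ✓; |KU| = 20.10 ✓; ∠(KU, UZ) = 90.00° ✓; |UZ| = 28.30 ✓; ∠(UZ, ZV) = 90.00° ✓; |ZV| = 26.70 ✓; ∠ZVG = 147.8° ✓; |VG| = 7.300 ✗.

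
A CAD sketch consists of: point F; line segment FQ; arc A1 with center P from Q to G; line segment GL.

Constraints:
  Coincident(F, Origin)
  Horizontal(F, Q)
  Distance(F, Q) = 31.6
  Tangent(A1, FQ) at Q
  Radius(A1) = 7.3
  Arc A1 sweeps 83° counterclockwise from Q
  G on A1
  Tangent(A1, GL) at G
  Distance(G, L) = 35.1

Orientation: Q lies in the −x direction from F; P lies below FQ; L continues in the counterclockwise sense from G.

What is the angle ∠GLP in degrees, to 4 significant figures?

11.75°

F is at the origin; FQ is horizontal with |FQ| = 31.6 and Q on the −x side, so Q = (-31.60, 0.000). The tangent condition forces PQ to be normal to FQ, so P = Q + (0, -7.3) = (-31.60, -7.300). On A1, Q sits at bearing 90° from P; an 83° counterclockwise sweep puts G at bearing 173°, so G = P + 7.3·(cos 173°, sin 173°) = (-38.85, -6.410). The tangent condition forces PG to be normal to GL, so GL runs along (−sin 173°, cos 173°); with |GL| = 35.1, L = (-43.12, -41.25). Then cos ∠GLP = LG·LP / (|LG||LP|), giving 11.75°.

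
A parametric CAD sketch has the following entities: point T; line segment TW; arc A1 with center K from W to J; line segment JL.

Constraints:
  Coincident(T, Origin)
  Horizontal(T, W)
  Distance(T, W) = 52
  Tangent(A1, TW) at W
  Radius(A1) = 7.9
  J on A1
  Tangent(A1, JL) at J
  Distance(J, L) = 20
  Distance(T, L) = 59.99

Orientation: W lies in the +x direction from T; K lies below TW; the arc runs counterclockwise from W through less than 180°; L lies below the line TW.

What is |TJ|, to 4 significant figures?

46.00

Checks: |KJ| = 7.900 ✓; ∠(KJ, JL) = 90.00° ✓; |JL| = 20.00 ✓; |TL| = 59.99 ✓.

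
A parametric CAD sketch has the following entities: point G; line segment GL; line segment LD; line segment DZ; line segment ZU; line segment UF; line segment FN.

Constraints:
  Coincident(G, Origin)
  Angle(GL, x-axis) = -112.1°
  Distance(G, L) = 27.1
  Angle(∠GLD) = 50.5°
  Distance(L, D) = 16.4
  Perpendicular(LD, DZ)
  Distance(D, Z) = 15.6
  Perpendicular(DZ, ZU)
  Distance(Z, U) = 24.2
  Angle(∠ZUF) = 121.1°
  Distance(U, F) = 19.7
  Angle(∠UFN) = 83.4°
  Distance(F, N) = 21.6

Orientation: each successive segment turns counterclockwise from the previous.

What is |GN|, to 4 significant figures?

34.81

G is at the origin; GL runs at -112.1° with length 27.1, so L = (-10.20, -25.11). ∠GLD = 50.5° gives LD at 17.40° from the x-axis; with |LD| = 16.4, D = (5.454, -20.20). LD is perpendicular to DZ, so DZ runs at 107.4°; with |DZ| = 15.6, Z = (0.7888, -5.319). DZ ⟂ ZU, so ZU runs at -162.6°; with |ZU| = 24.2, U = (-22.30, -12.56). ∠ZUF = 121.1° gives UF at -103.7° from the x-axis; with |UF| = 19.7, F = (-26.97, -31.69). ∠UFN = 83.4° gives FN at -7.100° from the x-axis; with |FN| = 21.6, N = (-5.535, -34.36). Then |GN| = |N − G| = 34.81.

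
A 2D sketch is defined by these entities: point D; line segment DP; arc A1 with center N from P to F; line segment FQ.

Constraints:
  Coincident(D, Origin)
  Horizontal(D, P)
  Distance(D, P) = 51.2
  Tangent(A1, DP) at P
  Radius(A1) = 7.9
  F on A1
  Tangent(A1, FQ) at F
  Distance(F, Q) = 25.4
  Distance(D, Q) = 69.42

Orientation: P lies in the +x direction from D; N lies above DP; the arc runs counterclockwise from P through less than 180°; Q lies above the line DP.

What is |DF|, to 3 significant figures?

59.5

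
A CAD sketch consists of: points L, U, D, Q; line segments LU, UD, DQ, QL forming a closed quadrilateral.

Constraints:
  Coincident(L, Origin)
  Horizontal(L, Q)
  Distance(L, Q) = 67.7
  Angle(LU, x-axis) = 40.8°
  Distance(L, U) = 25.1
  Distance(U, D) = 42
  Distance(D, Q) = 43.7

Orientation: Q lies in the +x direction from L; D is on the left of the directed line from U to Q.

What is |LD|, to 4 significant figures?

67.05

Checks: |LQ| = 67.70 ✓; |LU| = 25.10 ✓; |UD| = 42.00 ✓; |DQ| = 43.70 ✓.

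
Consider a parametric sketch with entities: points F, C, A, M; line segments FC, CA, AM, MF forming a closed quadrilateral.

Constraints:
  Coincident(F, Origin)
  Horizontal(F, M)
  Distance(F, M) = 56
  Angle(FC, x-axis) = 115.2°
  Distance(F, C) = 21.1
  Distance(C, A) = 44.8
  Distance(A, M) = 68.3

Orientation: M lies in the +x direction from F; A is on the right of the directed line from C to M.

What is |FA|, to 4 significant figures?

26.69

Checks: FC at 115.2° ✓; |CA| = 44.80 ✓; |AM| = 68.30 ✓.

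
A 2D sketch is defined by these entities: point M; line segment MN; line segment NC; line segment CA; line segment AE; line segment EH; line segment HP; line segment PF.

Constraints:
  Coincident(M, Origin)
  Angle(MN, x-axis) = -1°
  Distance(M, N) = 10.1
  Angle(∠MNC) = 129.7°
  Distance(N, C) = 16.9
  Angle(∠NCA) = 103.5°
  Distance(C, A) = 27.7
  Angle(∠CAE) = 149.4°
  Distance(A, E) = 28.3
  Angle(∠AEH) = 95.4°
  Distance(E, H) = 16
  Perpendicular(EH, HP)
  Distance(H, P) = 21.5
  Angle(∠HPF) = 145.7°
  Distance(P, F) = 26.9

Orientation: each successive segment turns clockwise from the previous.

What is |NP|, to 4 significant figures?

29.92

M is at the origin; MN runs at -1.0° with length 10.1, so N = (10.10, -0.1763). ∠MNC = 129.7° gives NC at -51.30° from the x-axis; with |NC| = 16.9, C = (20.67, -13.37). ∠NCA = 103.5° gives CA at -127.8° from the x-axis; with |CA| = 27.7, A = (3.688, -35.25). ∠CAE = 149.4° gives AE at -158.4° from the x-axis; with |AE| = 28.3, E = (-22.63, -45.67). ∠AEH = 95.4° gives EH at 117.0° from the x-axis; with |EH| = 16.0, H = (-29.89, -31.41). EH ⟂ HP, so HP runs at 27.00°; with |HP| = 21.5, P = (-10.73, -21.65). Then |NP| = |P − N| = 29.92.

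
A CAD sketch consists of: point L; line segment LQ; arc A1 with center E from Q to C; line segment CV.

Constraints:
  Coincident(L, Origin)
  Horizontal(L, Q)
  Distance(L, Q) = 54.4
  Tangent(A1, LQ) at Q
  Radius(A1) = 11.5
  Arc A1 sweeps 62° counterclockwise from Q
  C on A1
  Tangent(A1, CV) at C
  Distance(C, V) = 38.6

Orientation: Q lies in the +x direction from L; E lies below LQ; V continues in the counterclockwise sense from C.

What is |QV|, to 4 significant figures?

49.13

On A1, Q sits at bearing 90° from E; a 62° counterclockwise sweep puts C at bearing 152°, so C = E + 11.5·(cos 152°, sin 152°) = (44.25, -6.101). Since A1 is tangent to CV there, EC ⟂ CV, so CV runs along (−sin 152°, cos 152°); with |CV| = 38.6, V = (26.12, -40.18). Then |QV| = |V − Q| = 49.13.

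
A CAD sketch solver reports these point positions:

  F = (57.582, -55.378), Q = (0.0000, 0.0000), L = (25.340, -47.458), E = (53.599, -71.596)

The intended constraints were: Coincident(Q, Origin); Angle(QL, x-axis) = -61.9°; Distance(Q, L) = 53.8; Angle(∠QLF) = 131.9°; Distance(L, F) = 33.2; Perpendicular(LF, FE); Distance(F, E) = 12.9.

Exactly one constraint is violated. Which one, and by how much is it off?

Distance(F, E) = 12.9 — off by 3.80.

Q = (0.00, 0.00) ✓; QL at -61.90° ✓; |QL| = 53.80 ✓; ∠QLF = 131.9° ✓; |LF| = 33.20 ✓; ∠(LF, FE) = 90.00° ✓; |FE| = 16.70 ✗.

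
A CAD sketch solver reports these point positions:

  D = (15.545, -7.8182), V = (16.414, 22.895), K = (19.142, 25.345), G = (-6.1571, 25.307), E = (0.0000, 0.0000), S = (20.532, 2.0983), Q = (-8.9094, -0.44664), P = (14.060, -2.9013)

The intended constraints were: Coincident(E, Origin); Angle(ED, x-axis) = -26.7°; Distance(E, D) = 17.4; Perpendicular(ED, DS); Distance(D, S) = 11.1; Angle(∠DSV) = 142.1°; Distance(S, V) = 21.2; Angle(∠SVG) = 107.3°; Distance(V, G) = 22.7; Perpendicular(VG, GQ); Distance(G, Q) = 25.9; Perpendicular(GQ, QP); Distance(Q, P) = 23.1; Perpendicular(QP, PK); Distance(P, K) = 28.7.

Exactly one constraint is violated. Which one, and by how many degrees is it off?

Perpendicular(QP, PK) — off by 4.10°.

E = (0.00, 0.00) ✓; ED at -26.70° ✓; |ED| = 17.40 ✓; ∠(ED, DS) = 90.00° ✓; |DS| = 11.10 ✓; ∠DSV = 142.1° ✓; |SV| = 21.20 ✓; ∠SVG = 107.3° ✓; |VG| = 22.70 ✓; ∠(VG, GQ) = 90.00° ✓; |GQ| = 25.90 ✓; ∠(GQ, QP) = 90.00° ✓; |QP| = 23.10 ✓; ∠(QP, PK) = 85.90° ✗; |PK| = 28.70 ✓.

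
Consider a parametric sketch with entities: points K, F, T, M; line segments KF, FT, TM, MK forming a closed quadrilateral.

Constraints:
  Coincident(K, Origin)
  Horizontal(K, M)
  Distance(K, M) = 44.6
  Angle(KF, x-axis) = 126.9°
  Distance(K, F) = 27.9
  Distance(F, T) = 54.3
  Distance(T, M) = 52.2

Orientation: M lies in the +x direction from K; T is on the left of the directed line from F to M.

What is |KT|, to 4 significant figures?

58.34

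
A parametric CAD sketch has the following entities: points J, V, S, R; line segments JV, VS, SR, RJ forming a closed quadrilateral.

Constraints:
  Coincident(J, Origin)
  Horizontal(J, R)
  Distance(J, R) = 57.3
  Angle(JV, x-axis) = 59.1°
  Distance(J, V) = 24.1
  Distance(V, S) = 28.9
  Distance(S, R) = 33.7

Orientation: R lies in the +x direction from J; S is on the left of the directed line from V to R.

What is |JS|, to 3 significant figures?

49.4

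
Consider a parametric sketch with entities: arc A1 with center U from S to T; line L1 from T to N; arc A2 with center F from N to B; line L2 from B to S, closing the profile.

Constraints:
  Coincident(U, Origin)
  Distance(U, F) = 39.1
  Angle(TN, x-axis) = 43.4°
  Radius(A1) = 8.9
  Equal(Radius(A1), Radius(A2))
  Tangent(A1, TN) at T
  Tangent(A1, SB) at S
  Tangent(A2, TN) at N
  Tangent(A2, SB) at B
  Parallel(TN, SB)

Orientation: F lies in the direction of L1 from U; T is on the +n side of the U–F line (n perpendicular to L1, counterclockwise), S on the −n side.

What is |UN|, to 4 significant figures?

40.10

Tangency of A1 to both parallel lines with radius 8.9 puts T and S at U ± 8.9·n: T = (-6.115, 6.467), S = (6.115, -6.467). Equal radii place N and B the same way about F: N = F + 8.9·n = (22.29, 33.33), B = F − 8.9·n = (34.52, 20.40). Then |UN| = |N − U| = 40.10.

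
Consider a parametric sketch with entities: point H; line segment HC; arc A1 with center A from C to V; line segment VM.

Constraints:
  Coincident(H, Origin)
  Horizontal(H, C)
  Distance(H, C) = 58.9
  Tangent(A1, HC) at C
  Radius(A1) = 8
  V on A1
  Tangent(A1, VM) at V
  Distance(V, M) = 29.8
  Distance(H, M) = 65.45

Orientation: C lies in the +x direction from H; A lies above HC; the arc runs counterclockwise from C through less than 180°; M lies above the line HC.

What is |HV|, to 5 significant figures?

67.088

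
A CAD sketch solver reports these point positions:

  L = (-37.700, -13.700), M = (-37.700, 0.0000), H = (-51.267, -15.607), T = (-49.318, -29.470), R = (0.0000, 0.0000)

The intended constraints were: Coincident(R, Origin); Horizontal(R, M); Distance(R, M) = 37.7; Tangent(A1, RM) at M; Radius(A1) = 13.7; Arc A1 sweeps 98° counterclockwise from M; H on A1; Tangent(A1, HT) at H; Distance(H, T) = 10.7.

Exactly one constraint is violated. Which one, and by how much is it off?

Distance(H, T) = 10.7 — off by 3.30.

R = (0.00, 0.00) ✓; R.y = 0.00, M.y = 0.00 ✓; |RM| = 37.70 ✓; ∠(LM, MR) = 90.00° ✓; |LM| = 13.70 ✓; bearing(L→H) − bearing(L→M) = 98.00° ✓; |LH| = 13.70 ✓; ∠(LH, HT) = 90.00° ✓; |HT| = 14.00 ✗.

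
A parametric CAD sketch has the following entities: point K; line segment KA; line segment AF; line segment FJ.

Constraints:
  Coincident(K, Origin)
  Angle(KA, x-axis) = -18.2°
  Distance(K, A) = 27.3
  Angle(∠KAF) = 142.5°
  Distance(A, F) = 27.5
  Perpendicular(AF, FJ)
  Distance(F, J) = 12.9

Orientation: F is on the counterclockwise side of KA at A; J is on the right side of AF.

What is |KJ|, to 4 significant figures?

57.34

∠KAF = 142.5°, so AF runs at -18.2° + (180° − 142.5°) = 19.30° from the x-axis; with |AF| = 27.5, F = A + 27.5·(cos 19.30°, sin 19.30°) = (51.89, 0.5624). The perpendicularity gives FJ at right angles to AF; with |FJ| = 12.9 on the right of AF, J = F + 12.9·(0.3305, -0.9438) = (56.15, -11.61). Then |KJ| = |J − K| = 57.34.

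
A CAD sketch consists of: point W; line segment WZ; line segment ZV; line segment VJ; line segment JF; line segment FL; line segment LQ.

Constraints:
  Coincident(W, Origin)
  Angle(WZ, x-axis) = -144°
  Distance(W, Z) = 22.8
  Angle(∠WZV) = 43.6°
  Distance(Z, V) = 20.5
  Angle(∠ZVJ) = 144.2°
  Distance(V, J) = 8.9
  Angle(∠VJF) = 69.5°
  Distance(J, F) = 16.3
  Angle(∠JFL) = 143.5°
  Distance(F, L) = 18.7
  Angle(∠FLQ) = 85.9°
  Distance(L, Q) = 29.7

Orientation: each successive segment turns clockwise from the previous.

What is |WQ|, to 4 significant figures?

36.34

W is at the origin; WZ runs at -144.0° with length 22.8, so Z = (-18.45, -13.40). ∠WZV = 43.6° gives ZV at 79.60° from the x-axis; with |ZV| = 20.5, V = (-14.74, 6.762). ∠ZVJ = 144.2° gives VJ at 43.80° from the x-axis; with |VJ| = 8.9, J = (-8.321, 12.92). ∠VJF = 69.5° gives JF at -66.70° from the x-axis; with |JF| = 16.3, F = (-1.874, -2.049). ∠JFL = 143.5° gives FL at -103.2° from the x-axis; with |FL| = 18.7, L = (-6.144, -20.25). ∠FLQ = 85.9° gives LQ at 162.7° from the x-axis; with |LQ| = 29.7, Q = (-34.50, -11.42). Then |WQ| = |Q − W| = 36.34.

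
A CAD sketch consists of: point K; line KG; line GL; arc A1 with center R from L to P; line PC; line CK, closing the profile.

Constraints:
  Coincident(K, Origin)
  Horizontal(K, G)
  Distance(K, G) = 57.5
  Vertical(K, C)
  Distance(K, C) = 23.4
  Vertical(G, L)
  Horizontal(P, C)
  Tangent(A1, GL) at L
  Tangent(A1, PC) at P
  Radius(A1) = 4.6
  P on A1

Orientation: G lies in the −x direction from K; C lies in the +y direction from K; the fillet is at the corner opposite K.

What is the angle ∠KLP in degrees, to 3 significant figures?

63.1°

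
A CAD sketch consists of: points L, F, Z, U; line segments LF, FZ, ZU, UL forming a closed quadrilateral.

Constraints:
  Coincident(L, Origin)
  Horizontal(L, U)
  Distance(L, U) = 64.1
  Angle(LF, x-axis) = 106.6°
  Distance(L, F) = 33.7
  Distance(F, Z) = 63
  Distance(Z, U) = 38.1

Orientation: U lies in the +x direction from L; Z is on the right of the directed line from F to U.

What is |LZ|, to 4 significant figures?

34.27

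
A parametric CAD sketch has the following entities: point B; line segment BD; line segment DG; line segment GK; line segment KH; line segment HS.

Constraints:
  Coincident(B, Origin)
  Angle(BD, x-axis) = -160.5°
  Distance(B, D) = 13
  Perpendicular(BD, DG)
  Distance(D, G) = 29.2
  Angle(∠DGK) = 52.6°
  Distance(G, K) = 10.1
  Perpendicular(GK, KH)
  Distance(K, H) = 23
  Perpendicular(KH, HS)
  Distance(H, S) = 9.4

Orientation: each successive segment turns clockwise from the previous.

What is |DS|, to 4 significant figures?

17.04

B is at the origin; BD runs at -160.5° with length 13.0, so D = (-12.25, -4.339). The perpendicularity gives DG at right angles to BD, so DG runs at 109.5°; with |DG| = 29.2, G = (-22.00, 23.19). ∠DGK = 52.6° gives GK at -17.90° from the x-axis; with |GK| = 10.1, K = (-12.39, 20.08). GK is perpendicular to KH, so KH runs at -107.9°; with |KH| = 23.0, H = (-19.46, -1.805). The perpendicularity gives HS at right angles to KH, so HS runs at 162.1°; with |HS| = 9.4, S = (-28.40, 1.084). Then |DS| = |S − D| = 17.04.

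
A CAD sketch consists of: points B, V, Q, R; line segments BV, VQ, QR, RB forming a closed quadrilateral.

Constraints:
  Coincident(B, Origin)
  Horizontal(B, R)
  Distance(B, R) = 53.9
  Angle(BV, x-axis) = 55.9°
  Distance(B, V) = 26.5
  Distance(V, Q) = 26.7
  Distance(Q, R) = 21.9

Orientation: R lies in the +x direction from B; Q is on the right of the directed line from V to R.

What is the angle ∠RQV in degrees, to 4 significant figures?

134.1°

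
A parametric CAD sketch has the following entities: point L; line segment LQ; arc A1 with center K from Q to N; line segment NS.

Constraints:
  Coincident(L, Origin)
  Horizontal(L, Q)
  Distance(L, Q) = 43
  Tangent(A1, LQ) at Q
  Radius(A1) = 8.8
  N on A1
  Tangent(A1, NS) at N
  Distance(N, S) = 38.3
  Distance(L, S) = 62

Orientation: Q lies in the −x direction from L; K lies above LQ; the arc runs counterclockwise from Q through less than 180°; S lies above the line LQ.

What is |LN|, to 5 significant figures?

35.695

Checks: |KN| = 8.800 ✓; ∠(KN, NS) = 90.00° ✓; |NS| = 38.30 ✓; |LS| = 62.00 ✓.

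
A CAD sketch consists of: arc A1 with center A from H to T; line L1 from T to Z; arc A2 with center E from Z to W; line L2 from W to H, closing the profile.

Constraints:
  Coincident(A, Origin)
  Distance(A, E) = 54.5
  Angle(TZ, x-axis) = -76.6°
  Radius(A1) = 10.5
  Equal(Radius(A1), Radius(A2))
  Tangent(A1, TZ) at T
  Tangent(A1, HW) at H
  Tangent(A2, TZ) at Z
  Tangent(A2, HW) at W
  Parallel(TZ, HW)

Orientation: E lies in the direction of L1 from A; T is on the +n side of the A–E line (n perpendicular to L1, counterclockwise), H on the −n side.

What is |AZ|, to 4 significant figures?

55.50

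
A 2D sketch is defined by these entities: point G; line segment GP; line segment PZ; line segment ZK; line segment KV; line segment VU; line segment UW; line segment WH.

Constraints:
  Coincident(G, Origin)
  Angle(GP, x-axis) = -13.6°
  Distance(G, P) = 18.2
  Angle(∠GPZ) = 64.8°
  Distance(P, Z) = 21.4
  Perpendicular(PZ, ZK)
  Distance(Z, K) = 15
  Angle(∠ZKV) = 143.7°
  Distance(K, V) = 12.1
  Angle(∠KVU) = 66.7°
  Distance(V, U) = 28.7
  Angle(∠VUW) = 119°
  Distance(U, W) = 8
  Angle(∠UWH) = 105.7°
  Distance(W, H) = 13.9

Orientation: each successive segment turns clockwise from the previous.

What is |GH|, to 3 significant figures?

21.9

G is at the origin; GP runs at -13.6° with length 18.2, so P = (17.7, -4.28). ∠GPZ = 64.8° gives PZ at -129° from the x-axis; with |PZ| = 21.4, Z = (4.28, -21.0). PZ is perpendicular to ZK, so ZK runs at 141°; with |ZK| = 15.0, K = (-7.41, -11.6). ∠ZKV = 143.7° gives KV at 105° from the x-axis; with |KV| = 12.1, V = (-10.5, 0.135). ∠KVU = 66.7° gives VU at -8.40° from the x-axis; with |VU| = 28.7, U = (17.9, -4.06). ∠VUW = 119.0° gives UW at -69.4° from the x-axis; with |UW| = 8.0, W = (20.7, -11.5). ∠UWH = 105.7° gives WH at -144° from the x-axis; with |WH| = 13.9, H = (9.48, -19.8). Then |GH| = |H − G| = 21.9.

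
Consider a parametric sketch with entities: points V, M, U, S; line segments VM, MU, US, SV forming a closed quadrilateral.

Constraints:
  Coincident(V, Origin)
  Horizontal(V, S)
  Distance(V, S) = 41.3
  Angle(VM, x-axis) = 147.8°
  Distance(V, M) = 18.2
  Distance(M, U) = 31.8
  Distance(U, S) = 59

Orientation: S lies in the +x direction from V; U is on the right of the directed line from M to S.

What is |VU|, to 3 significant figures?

25.8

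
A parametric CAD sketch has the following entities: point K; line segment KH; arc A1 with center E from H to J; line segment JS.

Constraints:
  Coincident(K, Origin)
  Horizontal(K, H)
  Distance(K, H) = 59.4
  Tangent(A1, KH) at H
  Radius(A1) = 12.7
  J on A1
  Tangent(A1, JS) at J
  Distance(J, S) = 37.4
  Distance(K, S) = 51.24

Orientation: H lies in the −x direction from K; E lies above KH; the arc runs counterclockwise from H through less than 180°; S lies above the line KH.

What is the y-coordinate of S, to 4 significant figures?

40.52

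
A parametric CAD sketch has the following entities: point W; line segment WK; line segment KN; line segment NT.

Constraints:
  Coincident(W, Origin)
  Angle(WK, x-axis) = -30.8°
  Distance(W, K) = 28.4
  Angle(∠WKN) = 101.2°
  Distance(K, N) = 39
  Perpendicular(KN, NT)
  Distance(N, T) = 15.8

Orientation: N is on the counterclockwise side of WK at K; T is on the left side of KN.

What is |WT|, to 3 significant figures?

46.1

W is at the origin; WK runs at -30.8° with length 28.4, so K = 28.4·(cos -30.8°, sin -30.8°) = (24.4, -14.5). ∠WKN = 101.2°, so KN runs at -30.8° + (180° − 101.2°) = 48.0° from the x-axis; with |KN| = 39.0, N = K + 39.0·(cos 48.0°, sin 48.0°) = (50.5, 14.4). KN is perpendicular to NT; with |NT| = 15.8 on the left of KN, T = N + 15.8·(-0.743, 0.669) = (38.7, 25.0). Then |WT| = |T − W| = 46.1.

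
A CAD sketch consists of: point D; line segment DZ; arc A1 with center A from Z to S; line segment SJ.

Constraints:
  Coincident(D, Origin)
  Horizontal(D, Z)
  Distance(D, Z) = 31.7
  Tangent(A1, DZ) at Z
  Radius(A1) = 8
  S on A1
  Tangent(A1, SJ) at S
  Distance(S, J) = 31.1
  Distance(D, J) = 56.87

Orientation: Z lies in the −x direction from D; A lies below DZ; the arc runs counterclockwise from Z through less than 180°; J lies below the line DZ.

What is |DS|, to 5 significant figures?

40.369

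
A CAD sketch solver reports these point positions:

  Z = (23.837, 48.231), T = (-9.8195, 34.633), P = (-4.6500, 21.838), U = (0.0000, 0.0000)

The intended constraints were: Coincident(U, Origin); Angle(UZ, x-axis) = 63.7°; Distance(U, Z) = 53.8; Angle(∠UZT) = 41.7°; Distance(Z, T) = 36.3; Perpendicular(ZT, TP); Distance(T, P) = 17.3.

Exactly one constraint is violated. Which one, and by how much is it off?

Distance(T, P) = 17.3 — off by 3.50.

U = (0.00, 0.00) ✓; UZ at 63.70° ✓; |UZ| = 53.80 ✓; ∠UZT = 41.70° ✓; |ZT| = 36.30 ✓; ∠(ZT, TP) = 90.00° ✓; |TP| = 13.80 ✗.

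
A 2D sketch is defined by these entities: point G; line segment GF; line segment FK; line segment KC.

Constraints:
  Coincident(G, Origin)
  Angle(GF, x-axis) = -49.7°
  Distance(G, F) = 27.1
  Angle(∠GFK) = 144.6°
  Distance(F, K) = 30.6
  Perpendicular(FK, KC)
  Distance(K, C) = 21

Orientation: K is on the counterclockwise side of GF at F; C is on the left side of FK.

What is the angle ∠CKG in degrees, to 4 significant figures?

73.41°

G is at the origin; GF runs at -49.7° with length 27.1, so F = 27.1·(cos -49.7°, sin -49.7°) = (17.53, -20.67). ∠GFK = 144.6°, so FK runs at -49.7° + (180° − 144.6°) = -14.30° from the x-axis; with |FK| = 30.6, K = F + 30.6·(cos -14.30°, sin -14.30°) = (47.18, -28.23). FK ⟂ KC; with |KC| = 21.0 on the left of FK, C = K + 21.0·(0.2470, 0.9690) = (52.37, -7.877). Then cos ∠CKG = KC·KG / (|KC||KG|), giving 73.41°.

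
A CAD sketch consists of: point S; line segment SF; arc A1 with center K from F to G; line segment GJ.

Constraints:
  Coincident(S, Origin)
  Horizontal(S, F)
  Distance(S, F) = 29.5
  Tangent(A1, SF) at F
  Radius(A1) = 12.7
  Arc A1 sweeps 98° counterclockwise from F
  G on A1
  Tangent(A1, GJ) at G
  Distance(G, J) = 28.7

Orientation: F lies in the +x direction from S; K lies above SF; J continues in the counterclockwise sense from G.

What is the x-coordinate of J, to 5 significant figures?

38.082

On A1, F sits at bearing -90° from K; a 98° counterclockwise sweep puts G at bearing 8°, so G = K + 12.7·(cos 8°, sin 8°) = (42.076, 14.467). Tangency of A1 to GJ means the radius KG is perpendicular to GJ, so GJ runs along (−sin 8°, cos 8°); with |GJ| = 28.7, J = (38.082, 42.888). So J.x = 38.082.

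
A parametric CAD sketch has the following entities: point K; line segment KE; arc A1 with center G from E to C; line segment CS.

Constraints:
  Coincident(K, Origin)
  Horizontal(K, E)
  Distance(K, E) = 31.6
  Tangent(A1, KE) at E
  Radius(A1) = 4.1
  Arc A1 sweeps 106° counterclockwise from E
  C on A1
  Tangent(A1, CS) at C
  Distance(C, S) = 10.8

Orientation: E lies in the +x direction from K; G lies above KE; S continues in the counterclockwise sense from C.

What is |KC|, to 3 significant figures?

35.9

K is at the origin; KE is horizontal with |KE| = 31.6 and E on the +x side, so E = (31.6, 0.00). The tangent condition forces GE to be normal to KE, so G = E + (0, 4.1) = (31.6, 4.10). On A1, E sits at bearing -90° from G; a 106° counterclockwise sweep puts C at bearing 16°, so C = G + 4.1·(cos 16°, sin 16°) = (35.5, 5.23). Then |KC| = |C − K| = 35.9.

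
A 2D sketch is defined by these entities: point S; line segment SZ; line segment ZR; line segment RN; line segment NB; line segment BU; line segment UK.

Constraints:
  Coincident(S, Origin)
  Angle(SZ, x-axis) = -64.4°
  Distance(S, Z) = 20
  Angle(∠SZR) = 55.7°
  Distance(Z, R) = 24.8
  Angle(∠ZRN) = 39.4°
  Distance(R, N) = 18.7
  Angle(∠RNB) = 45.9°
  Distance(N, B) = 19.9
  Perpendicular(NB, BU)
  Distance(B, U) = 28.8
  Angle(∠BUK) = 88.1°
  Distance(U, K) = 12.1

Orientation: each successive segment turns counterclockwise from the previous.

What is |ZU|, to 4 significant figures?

41.07

S is at the origin; SZ runs at -64.4° with length 20.0, so Z = (8.642, -18.04). ∠SZR = 55.7° gives ZR at 59.90° from the x-axis; with |ZR| = 24.8, R = (21.08, 3.419). ∠ZRN = 39.4° gives RN at -159.5° from the x-axis; with |RN| = 18.7, N = (3.563, -3.130). ∠RNB = 45.9° gives NB at -25.40° from the x-axis; with |NB| = 19.9, B = (21.54, -11.67). NB ⟂ BU, so BU runs at 64.60°; with |BU| = 28.8, U = (33.89, 14.35). Then |ZU| = |U − Z| = 41.07.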